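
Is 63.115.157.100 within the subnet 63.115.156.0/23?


Subnet network: 63.115.156.0
Test IP AND mask: 63.115.156.0
Yes, 63.115.157.100 is in 63.115.156.0/23


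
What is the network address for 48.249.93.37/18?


IP:   00110000.11111001.01011101.00100101
Mask: 11111111.11111111.11000000.00000000
AND operation:
Net:  00110000.11111001.01000000.00000000
Network: 48.249.64.0/18


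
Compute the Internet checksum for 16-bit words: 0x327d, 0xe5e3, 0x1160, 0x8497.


Sum all words (with carry folding):
+ 0x327d = 0x327d
+ 0xe5e3 = 0x1861
+ 0x1160 = 0x29c1
+ 0x8497 = 0xae58
One's complement: ~0xae58
Checksum = 0x51a7


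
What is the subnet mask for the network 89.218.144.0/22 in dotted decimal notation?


/22 means 22 network bits, 10 host bits
Binary: 11111111111111111111110000000000
Mask: 255.255.252.0


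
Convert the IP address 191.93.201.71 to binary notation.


191 = 10111111
93 = 01011101
201 = 11001001
71 = 01000111
Binary: 10111111.01011101.11001001.01000111


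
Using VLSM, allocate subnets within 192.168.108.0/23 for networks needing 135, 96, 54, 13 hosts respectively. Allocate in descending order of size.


135 hosts -> /24 (254 usable): 192.168.108.0/24
96 hosts -> /25 (126 usable): 192.168.109.0/25
54 hosts -> /26 (62 usable): 192.168.109.128/26
13 hosts -> /28 (14 usable): 192.168.109.192/28
Allocation: 192.168.108.0/24 (135 hosts, 254 usable); 192.168.109.0/25 (96 hosts, 126 usable); 192.168.109.128/26 (54 hosts, 62 usable); 192.168.109.192/28 (13 hosts, 14 usable)


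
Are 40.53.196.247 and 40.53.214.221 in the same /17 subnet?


Mask: 255.255.128.0
40.53.196.247 AND mask = 40.53.128.0
40.53.214.221 AND mask = 40.53.128.0
Yes, same subnet (40.53.128.0)


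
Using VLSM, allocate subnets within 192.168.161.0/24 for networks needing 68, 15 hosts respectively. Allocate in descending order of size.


68 hosts -> /25 (126 usable): 192.168.161.0/25
15 hosts -> /27 (30 usable): 192.168.161.128/27
Allocation: 192.168.161.0/25 (68 hosts, 126 usable); 192.168.161.128/27 (15 hosts, 30 usable)


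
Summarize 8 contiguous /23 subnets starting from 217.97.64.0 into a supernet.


Original prefix: /23
Number of subnets: 8 = 2^3
New prefix = 23 - 3 = 20
Supernet: 217.97.64.0/20


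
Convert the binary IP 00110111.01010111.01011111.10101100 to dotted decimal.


00110111 = 55
01010111 = 87
01011111 = 95
10101100 = 172
IP: 55.87.95.172


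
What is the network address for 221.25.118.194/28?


IP:   11011101.00011001.01110110.11000010
Mask: 11111111.11111111.11111111.11110000
AND operation:
Net:  11011101.00011001.01110110.11000000
Network: 221.25.118.192/28


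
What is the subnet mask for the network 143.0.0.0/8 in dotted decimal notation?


/8 means 8 network bits, 24 host bits
Binary: 11111111000000000000000000000000
Mask: 255.0.0.0


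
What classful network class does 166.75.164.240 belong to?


First octet: 166
Binary: 10100110
10xxxxxx -> Class B (128-191)
Class B, default mask 255.255.0.0 (/16)


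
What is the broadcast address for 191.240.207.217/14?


Network: 191.240.0.0/14
Host bits = 18
Set all host bits to 1:
Broadcast: 191.243.255.255


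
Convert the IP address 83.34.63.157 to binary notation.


83 = 01010011
34 = 00100010
63 = 00111111
157 = 10011101
Binary: 01010011.00100010.00111111.10011101


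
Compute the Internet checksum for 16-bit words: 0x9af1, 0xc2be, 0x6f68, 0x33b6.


Sum all words (with carry folding):
+ 0x9af1 = 0x9af1
+ 0xc2be = 0x5db0
+ 0x6f68 = 0xcd18
+ 0x33b6 = 0x00cf
One's complement: ~0x00cf
Checksum = 0xff30


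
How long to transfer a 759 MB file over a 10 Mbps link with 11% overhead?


Effective throughput = 10 * (1 - 11/100) = 8.9 Mbps
File size in Mb = 759 * 8 = 6072 Mb
Time = 6072 / 8.9
Time = 682.2472 seconds


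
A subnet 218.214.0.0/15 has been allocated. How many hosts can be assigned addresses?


Host bits = 32 - 15 = 17
Total addresses = 2^17 = 131072
Usable = total - 2 (network and broadcast)
Usable hosts: 131070


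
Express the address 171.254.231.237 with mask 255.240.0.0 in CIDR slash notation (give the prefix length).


Binary: 11111111.11110000.00000000.00000000
Count leading 1s
Prefix: /12


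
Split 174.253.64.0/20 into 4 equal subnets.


New prefix = 20 + 2 = 22
Each subnet has 1024 addresses
  174.253.64.0/22
  174.253.68.0/22
  174.253.72.0/22
  174.253.76.0/22
Subnets: 174.253.64.0/22, 174.253.68.0/22, 174.253.72.0/22, 174.253.76.0/22


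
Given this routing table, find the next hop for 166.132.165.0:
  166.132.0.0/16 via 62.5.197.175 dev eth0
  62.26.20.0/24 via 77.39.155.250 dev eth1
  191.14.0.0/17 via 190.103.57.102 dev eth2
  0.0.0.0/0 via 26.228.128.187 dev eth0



Longest prefix match for 166.132.165.0:
  /16 166.132.0.0: MATCH
  /24 62.26.20.0: no
  /17 191.14.0.0: no
  /0 0.0.0.0: MATCH
Selected: next-hop 62.5.197.175 via eth0 (matched /16)


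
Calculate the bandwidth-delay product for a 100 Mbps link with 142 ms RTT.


BDP = bandwidth * RTT
= 100 Mbps * 142 ms
= 100 * 1e6 * 142 / 1000 bits
= 14200000 bits
= 1775000 bytes
= 1733.3984 KB
BDP = 14200000 bits (1775000 bytes)


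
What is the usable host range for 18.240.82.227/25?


Network: 18.240.82.128
Broadcast: 18.240.82.255
First usable = network + 1
Last usable = broadcast - 1
Range: 18.240.82.129 to 18.240.82.254


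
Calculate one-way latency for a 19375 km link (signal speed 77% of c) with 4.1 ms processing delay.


Speed = 0.77 * 3e5 km/s = 231000 km/s
Propagation delay = 19375 / 231000 = 0.0839 s = 83.8745 ms
Processing delay = 4.1 ms
Total one-way latency = 87.9745 ms


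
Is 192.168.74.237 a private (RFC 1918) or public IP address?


RFC 1918 private ranges:
  10.0.0.0/8 (10.0.0.0 - 10.255.255.255)
  172.16.0.0/12 (172.16.0.0 - 172.31.255.255)
  192.168.0.0/16 (192.168.0.0 - 192.168.255.255)
Private (in 192.168.0.0/16)


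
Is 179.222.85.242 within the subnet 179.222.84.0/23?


Subnet network: 179.222.84.0
Test IP AND mask: 179.222.84.0
Yes, 179.222.85.242 is in 179.222.84.0/23


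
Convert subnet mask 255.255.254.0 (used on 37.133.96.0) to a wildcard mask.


Subnet mask: 255.255.254.0
Wildcard = 255.255.255.255 - subnet mask
255 - 255 = 0
255 - 255 = 0
255 - 254 = 1
255 - 0 = 255
Wildcard: 0.0.1.255


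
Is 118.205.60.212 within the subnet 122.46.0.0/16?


Subnet network: 122.46.0.0
Test IP AND mask: 118.205.0.0
No, 118.205.60.212 is not in 122.46.0.0/16


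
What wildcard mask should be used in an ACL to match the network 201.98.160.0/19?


Subnet mask: 255.255.224.0
Wildcard = 255.255.255.255 - subnet mask
255 - 255 = 0
255 - 255 = 0
255 - 224 = 31
255 - 0 = 255
Wildcard: 0.0.31.255


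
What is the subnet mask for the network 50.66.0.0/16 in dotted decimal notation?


/16 means 16 network bits, 16 host bits
Binary: 11111111111111110000000000000000
Mask: 255.255.0.0


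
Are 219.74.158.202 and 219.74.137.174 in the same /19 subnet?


Mask: 255.255.224.0
219.74.158.202 AND mask = 219.74.128.0
219.74.137.174 AND mask = 219.74.128.0
Yes, same subnet (219.74.128.0)


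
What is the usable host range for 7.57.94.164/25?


Network: 7.57.94.128
Broadcast: 7.57.94.255
First usable = network + 1
Last usable = broadcast - 1
Range: 7.57.94.129 to 7.57.94.254


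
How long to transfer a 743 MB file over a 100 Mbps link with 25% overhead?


Effective throughput = 100 * (1 - 25/100) = 75 Mbps
File size in Mb = 743 * 8 = 5944 Mb
Time = 5944 / 75
Time = 79.2533 seconds


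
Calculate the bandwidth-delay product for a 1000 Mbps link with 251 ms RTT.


BDP = bandwidth * RTT
= 1000 Mbps * 251 ms
= 1000 * 1e6 * 251 / 1000 bits
= 251000000 bits
= 31375000 bytes
= 30639.6484 KB
BDP = 251000000 bits (31375000 bytes)


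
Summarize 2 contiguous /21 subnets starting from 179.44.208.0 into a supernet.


Original prefix: /21
Number of subnets: 2 = 2^1
New prefix = 21 - 1 = 20
Supernet: 179.44.208.0/20


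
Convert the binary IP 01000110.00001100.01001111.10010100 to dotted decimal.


01000110 = 70
00001100 = 12
01001111 = 79
10010100 = 148
IP: 70.12.79.148


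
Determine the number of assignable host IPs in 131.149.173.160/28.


Host bits = 32 - 28 = 4
Total addresses = 2^4 = 16
Usable = total - 2 (network and broadcast)
Usable hosts: 14


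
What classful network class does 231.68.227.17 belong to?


First octet: 231
Binary: 11100111
1110xxxx -> Class D (224-239)
Class D (multicast), default mask N/A


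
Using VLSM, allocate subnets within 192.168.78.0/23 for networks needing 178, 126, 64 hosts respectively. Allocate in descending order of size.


178 hosts -> /24 (254 usable): 192.168.78.0/24
126 hosts -> /25 (126 usable): 192.168.79.0/25
64 hosts -> /25 (126 usable): 192.168.79.128/25
Allocation: 192.168.78.0/24 (178 hosts, 254 usable); 192.168.79.0/25 (126 hosts, 126 usable); 192.168.79.128/25 (64 hosts, 126 usable)


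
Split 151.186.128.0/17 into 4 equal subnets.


New prefix = 17 + 2 = 19
Each subnet has 8192 addresses
  151.186.128.0/19
  151.186.160.0/19
  151.186.192.0/19
  151.186.224.0/19
Subnets: 151.186.128.0/19, 151.186.160.0/19, 151.186.192.0/19, 151.186.224.0/19


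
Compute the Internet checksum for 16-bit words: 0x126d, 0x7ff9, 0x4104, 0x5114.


Sum all words (with carry folding):
+ 0x126d = 0x126d
+ 0x7ff9 = 0x9266
+ 0x4104 = 0xd36a
+ 0x5114 = 0x247f
One's complement: ~0x247f
Checksum = 0xdb80


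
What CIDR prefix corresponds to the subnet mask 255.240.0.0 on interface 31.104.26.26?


Binary: 11111111.11110000.00000000.00000000
Count leading 1s
Prefix: /12


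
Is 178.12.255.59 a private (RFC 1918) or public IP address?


RFC 1918 private ranges:
  10.0.0.0/8 (10.0.0.0 - 10.255.255.255)
  172.16.0.0/12 (172.16.0.0 - 172.31.255.255)
  192.168.0.0/16 (192.168.0.0 - 192.168.255.255)
Public (not in any RFC 1918 range)


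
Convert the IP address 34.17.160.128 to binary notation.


34 = 00100010
17 = 00010001
160 = 10100000
128 = 10000000
Binary: 00100010.00010001.10100000.10000000


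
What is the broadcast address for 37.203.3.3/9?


Network: 37.128.0.0/9
Host bits = 23
Set all host bits to 1:
Broadcast: 37.255.255.255


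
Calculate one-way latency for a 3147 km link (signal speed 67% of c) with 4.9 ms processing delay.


Speed = 0.67 * 3e5 km/s = 201000 km/s
Propagation delay = 3147 / 201000 = 0.0157 s = 15.6567 ms
Processing delay = 4.9 ms
Total one-way latency = 20.5567 ms


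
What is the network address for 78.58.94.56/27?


IP:   01001110.00111010.01011110.00111000
Mask: 11111111.11111111.11111111.11100000
AND operation:
Net:  01001110.00111010.01011110.00100000
Network: 78.58.94.32/27


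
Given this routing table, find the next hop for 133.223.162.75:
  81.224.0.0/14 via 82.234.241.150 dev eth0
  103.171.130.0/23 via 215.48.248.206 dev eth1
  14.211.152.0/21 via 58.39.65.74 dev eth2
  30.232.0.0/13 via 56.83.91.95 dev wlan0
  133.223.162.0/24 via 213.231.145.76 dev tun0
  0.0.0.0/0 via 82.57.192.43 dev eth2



Longest prefix match for 133.223.162.75:
  /14 81.224.0.0: no
  /23 103.171.130.0: no
  /21 14.211.152.0: no
  /13 30.232.0.0: no
  /24 133.223.162.0: MATCH
  /0 0.0.0.0: MATCH
Selected: next-hop 213.231.145.76 via tun0 (matched /24)


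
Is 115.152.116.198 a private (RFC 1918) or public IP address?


RFC 1918 private ranges:
  10.0.0.0/8 (10.0.0.0 - 10.255.255.255)
  172.16.0.0/12 (172.16.0.0 - 172.31.255.255)
  192.168.0.0/16 (192.168.0.0 - 192.168.255.255)
Public (not in any RFC 1918 range)


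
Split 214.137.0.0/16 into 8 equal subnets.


New prefix = 16 + 3 = 19
Each subnet has 8192 addresses
  214.137.0.0/19
  214.137.32.0/19
  214.137.64.0/19
  214.137.96.0/19
  214.137.128.0/19
  214.137.160.0/19
  214.137.192.0/19
  214.137.224.0/19
Subnets: 214.137.0.0/19, 214.137.32.0/19, 214.137.64.0/19, 214.137.96.0/19, 214.137.128.0/19, 214.137.160.0/19, 214.137.192.0/19, 214.137.224.0/19


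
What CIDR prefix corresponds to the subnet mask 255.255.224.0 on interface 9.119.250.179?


Binary: 11111111.11111111.11100000.00000000
Count leading 1s
Prefix: /19


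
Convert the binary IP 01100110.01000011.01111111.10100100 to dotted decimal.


01100110 = 102
01000011 = 67
01111111 = 127
10100100 = 164
IP: 102.67.127.164


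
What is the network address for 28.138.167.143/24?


IP:   00011100.10001010.10100111.10001111
Mask: 11111111.11111111.11111111.00000000
AND operation:
Net:  00011100.10001010.10100111.00000000
Network: 28.138.167.0/24


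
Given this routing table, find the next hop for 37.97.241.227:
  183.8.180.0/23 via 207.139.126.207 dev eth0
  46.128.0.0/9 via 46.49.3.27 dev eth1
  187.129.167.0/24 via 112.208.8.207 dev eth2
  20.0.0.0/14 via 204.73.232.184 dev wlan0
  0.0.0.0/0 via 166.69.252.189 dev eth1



Longest prefix match for 37.97.241.227:
  /23 183.8.180.0: no
  /9 46.128.0.0: no
  /24 187.129.167.0: no
  /14 20.0.0.0: no
  /0 0.0.0.0: MATCH
Selected: next-hop 166.69.252.189 via eth1 (matched /0)


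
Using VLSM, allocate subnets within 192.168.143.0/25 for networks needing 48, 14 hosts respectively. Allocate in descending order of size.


48 hosts -> /26 (62 usable): 192.168.143.0/26
14 hosts -> /28 (14 usable): 192.168.143.64/28
Allocation: 192.168.143.0/26 (48 hosts, 62 usable); 192.168.143.64/28 (14 hosts, 14 usable)


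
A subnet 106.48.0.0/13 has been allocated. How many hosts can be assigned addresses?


Host bits = 32 - 13 = 19
Total addresses = 2^19 = 524288
Usable = total - 2 (network and broadcast)
Usable hosts: 524286


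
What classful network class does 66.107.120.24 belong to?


First octet: 66
Binary: 01000010
0xxxxxxx -> Class A (1-126)
Class A, default mask 255.0.0.0 (/8)


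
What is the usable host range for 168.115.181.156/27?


Network: 168.115.181.128
Broadcast: 168.115.181.159
First usable = network + 1
Last usable = broadcast - 1
Range: 168.115.181.129 to 168.115.181.158


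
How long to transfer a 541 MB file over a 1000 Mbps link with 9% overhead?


Effective throughput = 1000 * (1 - 9/100) = 910 Mbps
File size in Mb = 541 * 8 = 4328 Mb
Time = 4328 / 910
Time = 4.756 seconds


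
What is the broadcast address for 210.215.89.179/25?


Network: 210.215.89.128/25
Host bits = 7
Set all host bits to 1:
Broadcast: 210.215.89.255


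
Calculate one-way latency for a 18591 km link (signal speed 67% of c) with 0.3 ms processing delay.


Speed = 0.67 * 3e5 km/s = 201000 km/s
Propagation delay = 18591 / 201000 = 0.0925 s = 92.4925 ms
Processing delay = 0.3 ms
Total one-way latency = 92.7925 ms


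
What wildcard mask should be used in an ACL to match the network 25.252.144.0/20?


Subnet mask: 255.255.240.0
Wildcard = 255.255.255.255 - subnet mask
255 - 255 = 0
255 - 255 = 0
255 - 240 = 15
255 - 0 = 255
Wildcard: 0.0.15.255


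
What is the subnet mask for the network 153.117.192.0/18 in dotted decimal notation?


/18 means 18 network bits, 14 host bits
Binary: 11111111111111111100000000000000
Mask: 255.255.192.0


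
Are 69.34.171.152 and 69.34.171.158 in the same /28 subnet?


Mask: 255.255.255.240
69.34.171.152 AND mask = 69.34.171.144
69.34.171.158 AND mask = 69.34.171.144
Yes, same subnet (69.34.171.144)


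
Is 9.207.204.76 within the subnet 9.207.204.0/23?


Subnet network: 9.207.204.0
Test IP AND mask: 9.207.204.0
Yes, 9.207.204.76 is in 9.207.204.0/23


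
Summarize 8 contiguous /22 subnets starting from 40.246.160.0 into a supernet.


Original prefix: /22
Number of subnets: 8 = 2^3
New prefix = 22 - 3 = 19
Supernet: 40.246.160.0/19


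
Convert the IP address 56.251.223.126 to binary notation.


56 = 00111000
251 = 11111011
223 = 11011111
126 = 01111110
Binary: 00111000.11111011.11011111.01111110


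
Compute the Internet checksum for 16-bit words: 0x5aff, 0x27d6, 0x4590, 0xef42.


Sum all words (with carry folding):
+ 0x5aff = 0x5aff
+ 0x27d6 = 0x82d5
+ 0x4590 = 0xc865
+ 0xef42 = 0xb7a8
One's complement: ~0xb7a8
Checksum = 0x4857


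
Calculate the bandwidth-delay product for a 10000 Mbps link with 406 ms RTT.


BDP = bandwidth * RTT
= 10000 Mbps * 406 ms
= 10000 * 1e6 * 406 / 1000 bits
= 4060000000 bits
= 507500000 bytes
= 495605.4688 KB
BDP = 4060000000 bits (507500000 bytes)


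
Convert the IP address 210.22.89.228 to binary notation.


210 = 11010010
22 = 00010110
89 = 01011001
228 = 11100100
Binary: 11010010.00010110.01011001.11100100


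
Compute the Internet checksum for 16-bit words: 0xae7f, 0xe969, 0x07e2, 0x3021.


Sum all words (with carry folding):
+ 0xae7f = 0xae7f
+ 0xe969 = 0x97e9
+ 0x07e2 = 0x9fcb
+ 0x3021 = 0xcfec
One's complement: ~0xcfec
Checksum = 0x3013


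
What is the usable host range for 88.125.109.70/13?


Network: 88.120.0.0
Broadcast: 88.127.255.255
First usable = network + 1
Last usable = broadcast - 1
Range: 88.120.0.1 to 88.127.255.254


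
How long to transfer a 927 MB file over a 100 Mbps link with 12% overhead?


Effective throughput = 100 * (1 - 12/100) = 88 Mbps
File size in Mb = 927 * 8 = 7416 Mb
Time = 7416 / 88
Time = 84.2727 seconds


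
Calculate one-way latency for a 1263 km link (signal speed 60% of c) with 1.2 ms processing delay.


Speed = 0.6 * 3e5 km/s = 180000 km/s
Propagation delay = 1263 / 180000 = 0.007 s = 7.0167 ms
Processing delay = 1.2 ms
Total one-way latency = 8.2167 ms


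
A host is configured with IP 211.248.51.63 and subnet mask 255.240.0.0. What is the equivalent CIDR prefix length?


Binary: 11111111.11110000.00000000.00000000
Count leading 1s
Prefix: /12


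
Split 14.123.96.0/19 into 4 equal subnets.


New prefix = 19 + 2 = 21
Each subnet has 2048 addresses
  14.123.96.0/21
  14.123.104.0/21
  14.123.112.0/21
  14.123.120.0/21
Subnets: 14.123.96.0/21, 14.123.104.0/21, 14.123.112.0/21, 14.123.120.0/21


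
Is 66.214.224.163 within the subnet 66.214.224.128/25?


Subnet network: 66.214.224.128
Test IP AND mask: 66.214.224.128
Yes, 66.214.224.163 is in 66.214.224.128/25


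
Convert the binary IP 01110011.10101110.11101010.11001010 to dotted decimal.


01110011 = 115
10101110 = 174
11101010 = 234
11001010 = 202
IP: 115.174.234.202


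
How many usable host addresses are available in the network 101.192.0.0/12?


Host bits = 32 - 12 = 20
Total addresses = 2^20 = 1048576
Usable = total - 2 (network and broadcast)
Usable hosts: 1048574


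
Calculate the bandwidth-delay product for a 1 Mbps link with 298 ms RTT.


BDP = bandwidth * RTT
= 1 Mbps * 298 ms
= 1 * 1e6 * 298 / 1000 bits
= 298000 bits
= 37250 bytes
= 36.377 KB
BDP = 298000 bits (37250 bytes)


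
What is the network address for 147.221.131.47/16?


IP:   10010011.11011101.10000011.00101111
Mask: 11111111.11111111.00000000.00000000
AND operation:
Net:  10010011.11011101.00000000.00000000
Network: 147.221.0.0/16


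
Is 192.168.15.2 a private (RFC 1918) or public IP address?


RFC 1918 private ranges:
  10.0.0.0/8 (10.0.0.0 - 10.255.255.255)
  172.16.0.0/12 (172.16.0.0 - 172.31.255.255)
  192.168.0.0/16 (192.168.0.0 - 192.168.255.255)
Private (in 192.168.0.0/16)


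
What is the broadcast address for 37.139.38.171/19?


Network: 37.139.32.0/19
Host bits = 13
Set all host bits to 1:
Broadcast: 37.139.63.255


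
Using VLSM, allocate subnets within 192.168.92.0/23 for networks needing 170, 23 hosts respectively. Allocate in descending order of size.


170 hosts -> /24 (254 usable): 192.168.92.0/24
23 hosts -> /27 (30 usable): 192.168.93.0/27
Allocation: 192.168.92.0/24 (170 hosts, 254 usable); 192.168.93.0/27 (23 hosts, 30 usable)


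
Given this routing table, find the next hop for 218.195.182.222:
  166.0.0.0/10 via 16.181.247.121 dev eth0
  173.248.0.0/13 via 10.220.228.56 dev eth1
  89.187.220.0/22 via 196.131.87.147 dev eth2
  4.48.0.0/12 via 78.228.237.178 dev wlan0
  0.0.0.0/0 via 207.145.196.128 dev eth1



Longest prefix match for 218.195.182.222:
  /10 166.0.0.0: no
  /13 173.248.0.0: no
  /22 89.187.220.0: no
  /12 4.48.0.0: no
  /0 0.0.0.0: MATCH
Selected: next-hop 207.145.196.128 via eth1 (matched /0)


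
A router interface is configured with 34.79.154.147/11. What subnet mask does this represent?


/11 means 11 network bits, 21 host bits
Binary: 11111111111000000000000000000000
Mask: 255.224.0.0


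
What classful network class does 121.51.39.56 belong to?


First octet: 121
Binary: 01111001
0xxxxxxx -> Class A (1-126)
Class A, default mask 255.0.0.0 (/8)


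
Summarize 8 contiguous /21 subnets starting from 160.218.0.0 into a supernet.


Original prefix: /21
Number of subnets: 8 = 2^3
New prefix = 21 - 3 = 18
Supernet: 160.218.0.0/18


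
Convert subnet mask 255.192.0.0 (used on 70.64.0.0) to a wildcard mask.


Subnet mask: 255.192.0.0
Wildcard = 255.255.255.255 - subnet mask
255 - 255 = 0
255 - 192 = 63
255 - 0 = 255
255 - 0 = 255
Wildcard: 0.63.255.255


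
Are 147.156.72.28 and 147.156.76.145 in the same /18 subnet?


Mask: 255.255.192.0
147.156.72.28 AND mask = 147.156.64.0
147.156.76.145 AND mask = 147.156.64.0
Yes, same subnet (147.156.64.0)


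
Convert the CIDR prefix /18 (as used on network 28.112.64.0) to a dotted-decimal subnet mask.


/18 means 18 network bits, 14 host bits
Binary: 11111111111111111100000000000000
Mask: 255.255.192.0


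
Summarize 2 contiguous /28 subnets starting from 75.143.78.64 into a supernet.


Original prefix: /28
Number of subnets: 2 = 2^1
New prefix = 28 - 1 = 27
Supernet: 75.143.78.64/27


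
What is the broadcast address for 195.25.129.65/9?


Network: 195.0.0.0/9
Host bits = 23
Set all host bits to 1:
Broadcast: 195.127.255.255


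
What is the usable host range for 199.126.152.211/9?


Network: 199.0.0.0
Broadcast: 199.127.255.255
First usable = network + 1
Last usable = broadcast - 1
Range: 199.0.0.1 to 199.127.255.254


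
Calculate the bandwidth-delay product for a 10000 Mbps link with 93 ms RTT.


BDP = bandwidth * RTT
= 10000 Mbps * 93 ms
= 10000 * 1e6 * 93 / 1000 bits
= 930000000 bits
= 116250000 bytes
= 113525.3906 KB
BDP = 930000000 bits (116250000 bytes)


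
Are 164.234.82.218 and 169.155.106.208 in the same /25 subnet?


Mask: 255.255.255.128
164.234.82.218 AND mask = 164.234.82.128
169.155.106.208 AND mask = 169.155.106.128
No, different subnets (164.234.82.128 vs 169.155.106.128)


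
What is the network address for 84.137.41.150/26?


IP:   01010100.10001001.00101001.10010110
Mask: 11111111.11111111.11111111.11000000
AND operation:
Net:  01010100.10001001.00101001.10000000
Network: 84.137.41.128/26


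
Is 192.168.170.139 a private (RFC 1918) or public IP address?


RFC 1918 private ranges:
  10.0.0.0/8 (10.0.0.0 - 10.255.255.255)
  172.16.0.0/12 (172.16.0.0 - 172.31.255.255)
  192.168.0.0/16 (192.168.0.0 - 192.168.255.255)
Private (in 192.168.0.0/16)


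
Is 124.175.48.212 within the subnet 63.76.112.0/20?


Subnet network: 63.76.112.0
Test IP AND mask: 124.175.48.0
No, 124.175.48.212 is not in 63.76.112.0/20


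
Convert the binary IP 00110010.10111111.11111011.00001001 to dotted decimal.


00110010 = 50
10111111 = 191
11111011 = 251
00001001 = 9
IP: 50.191.251.9


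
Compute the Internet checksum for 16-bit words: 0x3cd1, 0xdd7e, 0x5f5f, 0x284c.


Sum all words (with carry folding):
+ 0x3cd1 = 0x3cd1
+ 0xdd7e = 0x1a50
+ 0x5f5f = 0x79af
+ 0x284c = 0xa1fb
One's complement: ~0xa1fb
Checksum = 0x5e04


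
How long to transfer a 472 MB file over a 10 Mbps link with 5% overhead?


Effective throughput = 10 * (1 - 5/100) = 9.5 Mbps
File size in Mb = 472 * 8 = 3776 Mb
Time = 3776 / 9.5
Time = 397.4737 seconds


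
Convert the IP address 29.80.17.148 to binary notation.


29 = 00011101
80 = 01010000
17 = 00010001
148 = 10010100
Binary: 00011101.01010000.00010001.10010100


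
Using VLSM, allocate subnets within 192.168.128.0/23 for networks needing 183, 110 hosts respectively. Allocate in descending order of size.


183 hosts -> /24 (254 usable): 192.168.128.0/24
110 hosts -> /25 (126 usable): 192.168.129.0/25
Allocation: 192.168.128.0/24 (183 hosts, 254 usable); 192.168.129.0/25 (110 hosts, 126 usable)


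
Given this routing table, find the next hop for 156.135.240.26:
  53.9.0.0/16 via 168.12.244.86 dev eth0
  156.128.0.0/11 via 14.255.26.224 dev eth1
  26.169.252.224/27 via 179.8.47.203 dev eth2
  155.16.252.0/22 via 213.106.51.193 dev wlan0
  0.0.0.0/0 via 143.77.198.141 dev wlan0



Longest prefix match for 156.135.240.26:
  /16 53.9.0.0: no
  /11 156.128.0.0: MATCH
  /27 26.169.252.224: no
  /22 155.16.252.0: no
  /0 0.0.0.0: MATCH
Selected: next-hop 14.255.26.224 via eth1 (matched /11)


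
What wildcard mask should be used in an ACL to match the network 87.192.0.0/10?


Subnet mask: 255.192.0.0
Wildcard = 255.255.255.255 - subnet mask
255 - 255 = 0
255 - 192 = 63
255 - 0 = 255
255 - 0 = 255
Wildcard: 0.63.255.255


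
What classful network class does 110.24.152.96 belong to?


First octet: 110
Binary: 01101110
0xxxxxxx -> Class A (1-126)
Class A, default mask 255.0.0.0 (/8)


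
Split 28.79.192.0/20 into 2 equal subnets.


New prefix = 20 + 1 = 21
Each subnet has 2048 addresses
  28.79.192.0/21
  28.79.200.0/21
Subnets: 28.79.192.0/21, 28.79.200.0/21


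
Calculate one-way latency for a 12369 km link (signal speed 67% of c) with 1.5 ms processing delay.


Speed = 0.67 * 3e5 km/s = 201000 km/s
Propagation delay = 12369 / 201000 = 0.0615 s = 61.5373 ms
Processing delay = 1.5 ms
Total one-way latency = 63.0373 ms


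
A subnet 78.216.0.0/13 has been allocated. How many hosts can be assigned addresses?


Host bits = 32 - 13 = 19
Total addresses = 2^19 = 524288
Usable = total - 2 (network and broadcast)
Usable hosts: 524286


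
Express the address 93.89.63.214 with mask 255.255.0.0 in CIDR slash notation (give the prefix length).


Binary: 11111111.11111111.00000000.00000000
Count leading 1s
Prefix: /16


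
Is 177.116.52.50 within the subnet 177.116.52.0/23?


Subnet network: 177.116.52.0
Test IP AND mask: 177.116.52.0
Yes, 177.116.52.50 is in 177.116.52.0/23


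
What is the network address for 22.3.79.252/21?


IP:   00010110.00000011.01001111.11111100
Mask: 11111111.11111111.11111000.00000000
AND operation:
Net:  00010110.00000011.01001000.00000000
Network: 22.3.72.0/21


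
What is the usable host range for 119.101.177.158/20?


Network: 119.101.176.0
Broadcast: 119.101.191.255
First usable = network + 1
Last usable = broadcast - 1
Range: 119.101.176.1 to 119.101.191.254


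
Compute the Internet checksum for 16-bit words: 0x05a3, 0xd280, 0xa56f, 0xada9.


Sum all words (with carry folding):
+ 0x05a3 = 0x05a3
+ 0xd280 = 0xd823
+ 0xa56f = 0x7d93
+ 0xada9 = 0x2b3d
One's complement: ~0x2b3d
Checksum = 0xd4c2


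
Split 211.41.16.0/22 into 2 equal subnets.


New prefix = 22 + 1 = 23
Each subnet has 512 addresses
  211.41.16.0/23
  211.41.18.0/23
Subnets: 211.41.16.0/23, 211.41.18.0/23


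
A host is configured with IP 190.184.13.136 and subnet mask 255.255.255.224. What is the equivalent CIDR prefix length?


Binary: 11111111.11111111.11111111.11100000
Count leading 1s
Prefix: /27


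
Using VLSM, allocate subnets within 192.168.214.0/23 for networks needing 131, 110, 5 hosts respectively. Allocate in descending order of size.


131 hosts -> /24 (254 usable): 192.168.214.0/24
110 hosts -> /25 (126 usable): 192.168.215.0/25
5 hosts -> /29 (6 usable): 192.168.215.128/29
Allocation: 192.168.214.0/24 (131 hosts, 254 usable); 192.168.215.0/25 (110 hosts, 126 usable); 192.168.215.128/29 (5 hosts, 6 usable)


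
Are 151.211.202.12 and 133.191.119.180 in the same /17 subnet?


Mask: 255.255.128.0
151.211.202.12 AND mask = 151.211.128.0
133.191.119.180 AND mask = 133.191.0.0
No, different subnets (151.211.128.0 vs 133.191.0.0)


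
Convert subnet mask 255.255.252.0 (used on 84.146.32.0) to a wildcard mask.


Subnet mask: 255.255.252.0
Wildcard = 255.255.255.255 - subnet mask
255 - 255 = 0
255 - 255 = 0
255 - 252 = 3
255 - 0 = 255
Wildcard: 0.0.3.255


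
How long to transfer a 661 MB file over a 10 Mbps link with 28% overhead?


Effective throughput = 10 * (1 - 28/100) = 7.2 Mbps
File size in Mb = 661 * 8 = 5288 Mb
Time = 5288 / 7.2
Time = 734.4444 seconds


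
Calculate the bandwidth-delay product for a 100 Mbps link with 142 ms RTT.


BDP = bandwidth * RTT
= 100 Mbps * 142 ms
= 100 * 1e6 * 142 / 1000 bits
= 14200000 bits
= 1775000 bytes
= 1733.3984 KB
BDP = 14200000 bits (1775000 bytes)


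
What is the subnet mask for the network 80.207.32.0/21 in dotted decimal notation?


/21 means 21 network bits, 11 host bits
Binary: 11111111111111111111100000000000
Mask: 255.255.248.0


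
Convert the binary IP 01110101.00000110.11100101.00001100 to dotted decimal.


01110101 = 117
00000110 = 6
11100101 = 229
00001100 = 12
IP: 117.6.229.12


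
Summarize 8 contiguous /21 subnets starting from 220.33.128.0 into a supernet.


Original prefix: /21
Number of subnets: 8 = 2^3
New prefix = 21 - 3 = 18
Supernet: 220.33.128.0/18


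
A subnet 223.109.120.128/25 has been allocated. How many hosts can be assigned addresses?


Host bits = 32 - 25 = 7
Total addresses = 2^7 = 128
Usable = total - 2 (network and broadcast)
Usable hosts: 126


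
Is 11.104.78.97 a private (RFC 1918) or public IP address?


RFC 1918 private ranges:
  10.0.0.0/8 (10.0.0.0 - 10.255.255.255)
  172.16.0.0/12 (172.16.0.0 - 172.31.255.255)
  192.168.0.0/16 (192.168.0.0 - 192.168.255.255)
Public (not in any RFC 1918 range)


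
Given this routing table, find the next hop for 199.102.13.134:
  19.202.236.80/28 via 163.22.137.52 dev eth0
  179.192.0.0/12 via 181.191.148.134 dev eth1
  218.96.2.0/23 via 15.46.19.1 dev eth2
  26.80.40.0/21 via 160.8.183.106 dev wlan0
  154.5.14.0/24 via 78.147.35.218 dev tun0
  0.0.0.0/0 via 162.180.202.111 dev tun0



Longest prefix match for 199.102.13.134:
  /28 19.202.236.80: no
  /12 179.192.0.0: no
  /23 218.96.2.0: no
  /21 26.80.40.0: no
  /24 154.5.14.0: no
  /0 0.0.0.0: MATCH
Selected: next-hop 162.180.202.111 via tun0 (matched /0)


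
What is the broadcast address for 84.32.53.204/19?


Network: 84.32.32.0/19
Host bits = 13
Set all host bits to 1:
Broadcast: 84.32.63.255


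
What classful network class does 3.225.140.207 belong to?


First octet: 3
Binary: 00000011
0xxxxxxx -> Class A (1-126)
Class A, default mask 255.0.0.0 (/8)


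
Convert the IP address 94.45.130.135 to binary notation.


94 = 01011110
45 = 00101101
130 = 10000010
135 = 10000111
Binary: 01011110.00101101.10000010.10000111


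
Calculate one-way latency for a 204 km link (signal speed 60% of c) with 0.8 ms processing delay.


Speed = 0.6 * 3e5 km/s = 180000 km/s
Propagation delay = 204 / 180000 = 0.0011 s = 1.1333 ms
Processing delay = 0.8 ms
Total one-way latency = 1.9333 ms


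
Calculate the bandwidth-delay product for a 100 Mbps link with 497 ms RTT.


BDP = bandwidth * RTT
= 100 Mbps * 497 ms
= 100 * 1e6 * 497 / 1000 bits
= 49700000 bits
= 6212500 bytes
= 6066.8945 KB
BDP = 49700000 bits (6212500 bytes)


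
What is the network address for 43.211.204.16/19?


IP:   00101011.11010011.11001100.00010000
Mask: 11111111.11111111.11100000.00000000
AND operation:
Net:  00101011.11010011.11000000.00000000
Network: 43.211.192.0/19


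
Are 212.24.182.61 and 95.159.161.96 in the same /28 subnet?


Mask: 255.255.255.240
212.24.182.61 AND mask = 212.24.182.48
95.159.161.96 AND mask = 95.159.161.96
No, different subnets (212.24.182.48 vs 95.159.161.96)


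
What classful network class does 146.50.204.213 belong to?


First octet: 146
Binary: 10010010
10xxxxxx -> Class B (128-191)
Class B, default mask 255.255.0.0 (/16)


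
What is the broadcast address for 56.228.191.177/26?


Network: 56.228.191.128/26
Host bits = 6
Set all host bits to 1:
Broadcast: 56.228.191.191


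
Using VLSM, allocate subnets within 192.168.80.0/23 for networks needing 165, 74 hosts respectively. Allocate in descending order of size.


165 hosts -> /24 (254 usable): 192.168.80.0/24
74 hosts -> /25 (126 usable): 192.168.81.0/25
Allocation: 192.168.80.0/24 (165 hosts, 254 usable); 192.168.81.0/25 (74 hosts, 126 usable)


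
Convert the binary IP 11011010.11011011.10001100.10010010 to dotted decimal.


11011010 = 218
11011011 = 219
10001100 = 140
10010010 = 146
IP: 218.219.140.146


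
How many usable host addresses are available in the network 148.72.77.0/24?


Host bits = 32 - 24 = 8
Total addresses = 2^8 = 256
Usable = total - 2 (network and broadcast)
Usable hosts: 254


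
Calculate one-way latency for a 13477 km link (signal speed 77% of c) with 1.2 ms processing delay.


Speed = 0.77 * 3e5 km/s = 231000 km/s
Propagation delay = 13477 / 231000 = 0.0583 s = 58.342 ms
Processing delay = 1.2 ms
Total one-way latency = 59.542 ms


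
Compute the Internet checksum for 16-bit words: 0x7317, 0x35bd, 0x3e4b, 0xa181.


Sum all words (with carry folding):
+ 0x7317 = 0x7317
+ 0x35bd = 0xa8d4
+ 0x3e4b = 0xe71f
+ 0xa181 = 0x88a1
One's complement: ~0x88a1
Checksum = 0x775e


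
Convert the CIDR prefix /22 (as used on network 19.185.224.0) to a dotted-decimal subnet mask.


/22 means 22 network bits, 10 host bits
Binary: 11111111111111111111110000000000
Mask: 255.255.252.0


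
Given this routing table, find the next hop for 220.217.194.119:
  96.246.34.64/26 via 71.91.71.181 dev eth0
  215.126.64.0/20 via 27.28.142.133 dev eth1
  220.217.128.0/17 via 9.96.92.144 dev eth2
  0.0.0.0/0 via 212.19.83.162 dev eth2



Longest prefix match for 220.217.194.119:
  /26 96.246.34.64: no
  /20 215.126.64.0: no
  /17 220.217.128.0: MATCH
  /0 0.0.0.0: MATCH
Selected: next-hop 9.96.92.144 via eth2 (matched /17)


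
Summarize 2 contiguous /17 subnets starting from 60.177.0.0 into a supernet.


Original prefix: /17
Number of subnets: 2 = 2^1
New prefix = 17 - 1 = 16
Supernet: 60.177.0.0/16


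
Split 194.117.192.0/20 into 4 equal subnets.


New prefix = 20 + 2 = 22
Each subnet has 1024 addresses
  194.117.192.0/22
  194.117.196.0/22
  194.117.200.0/22
  194.117.204.0/22
Subnets: 194.117.192.0/22, 194.117.196.0/22, 194.117.200.0/22, 194.117.204.0/22


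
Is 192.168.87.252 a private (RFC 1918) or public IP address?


RFC 1918 private ranges:
  10.0.0.0/8 (10.0.0.0 - 10.255.255.255)
  172.16.0.0/12 (172.16.0.0 - 172.31.255.255)
  192.168.0.0/16 (192.168.0.0 - 192.168.255.255)
Private (in 192.168.0.0/16)


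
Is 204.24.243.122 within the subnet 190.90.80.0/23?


Subnet network: 190.90.80.0
Test IP AND mask: 204.24.242.0
No, 204.24.243.122 is not in 190.90.80.0/23


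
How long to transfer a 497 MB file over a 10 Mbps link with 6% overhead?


Effective throughput = 10 * (1 - 6/100) = 9.4 Mbps
File size in Mb = 497 * 8 = 3976 Mb
Time = 3976 / 9.4
Time = 422.9787 seconds


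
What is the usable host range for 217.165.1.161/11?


Network: 217.160.0.0
Broadcast: 217.191.255.255
First usable = network + 1
Last usable = broadcast - 1
Range: 217.160.0.1 to 217.191.255.254


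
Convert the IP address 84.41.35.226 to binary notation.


84 = 01010100
41 = 00101001
35 = 00100011
226 = 11100010
Binary: 01010100.00101001.00100011.11100010


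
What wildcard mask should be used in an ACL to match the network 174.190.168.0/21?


Subnet mask: 255.255.248.0
Wildcard = 255.255.255.255 - subnet mask
255 - 255 = 0
255 - 255 = 0
255 - 248 = 7
255 - 0 = 255
Wildcard: 0.0.7.255


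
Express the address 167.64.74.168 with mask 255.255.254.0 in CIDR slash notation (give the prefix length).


Binary: 11111111.11111111.11111110.00000000
Count leading 1s
Prefix: /23


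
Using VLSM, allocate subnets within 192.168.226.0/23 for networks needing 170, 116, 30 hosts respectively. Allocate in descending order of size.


170 hosts -> /24 (254 usable): 192.168.226.0/24
116 hosts -> /25 (126 usable): 192.168.227.0/25
30 hosts -> /27 (30 usable): 192.168.227.128/27
Allocation: 192.168.226.0/24 (170 hosts, 254 usable); 192.168.227.0/25 (116 hosts, 126 usable); 192.168.227.128/27 (30 hosts, 30 usable)


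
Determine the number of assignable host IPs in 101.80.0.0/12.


Host bits = 32 - 12 = 20
Total addresses = 2^20 = 1048576
Usable = total - 2 (network and broadcast)
Usable hosts: 1048574


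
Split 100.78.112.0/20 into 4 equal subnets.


New prefix = 20 + 2 = 22
Each subnet has 1024 addresses
  100.78.112.0/22
  100.78.116.0/22
  100.78.120.0/22
  100.78.124.0/22
Subnets: 100.78.112.0/22, 100.78.116.0/22, 100.78.120.0/22, 100.78.124.0/22


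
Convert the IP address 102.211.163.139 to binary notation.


102 = 01100110
211 = 11010011
163 = 10100011
139 = 10001011
Binary: 01100110.11010011.10100011.10001011


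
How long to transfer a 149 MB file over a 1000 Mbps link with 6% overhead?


Effective throughput = 1000 * (1 - 6/100) = 940 Mbps
File size in Mb = 149 * 8 = 1192 Mb
Time = 1192 / 940
Time = 1.2681 seconds


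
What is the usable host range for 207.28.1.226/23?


Network: 207.28.0.0
Broadcast: 207.28.1.255
First usable = network + 1
Last usable = broadcast - 1
Range: 207.28.0.1 to 207.28.1.254


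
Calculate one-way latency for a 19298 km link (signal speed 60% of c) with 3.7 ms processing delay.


Speed = 0.6 * 3e5 km/s = 180000 km/s
Propagation delay = 19298 / 180000 = 0.1072 s = 107.2111 ms
Processing delay = 3.7 ms
Total one-way latency = 110.9111 ms


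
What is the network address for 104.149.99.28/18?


IP:   01101000.10010101.01100011.00011100
Mask: 11111111.11111111.11000000.00000000
AND operation:
Net:  01101000.10010101.01000000.00000000
Network: 104.149.64.0/18


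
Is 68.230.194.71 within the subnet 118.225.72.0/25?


Subnet network: 118.225.72.0
Test IP AND mask: 68.230.194.0
No, 68.230.194.71 is not in 118.225.72.0/25


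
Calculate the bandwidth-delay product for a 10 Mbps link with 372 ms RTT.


BDP = bandwidth * RTT
= 10 Mbps * 372 ms
= 10 * 1e6 * 372 / 1000 bits
= 3720000 bits
= 465000 bytes
= 454.1016 KB
BDP = 3720000 bits (465000 bytes)


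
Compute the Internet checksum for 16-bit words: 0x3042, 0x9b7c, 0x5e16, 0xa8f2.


Sum all words (with carry folding):
+ 0x3042 = 0x3042
+ 0x9b7c = 0xcbbe
+ 0x5e16 = 0x29d5
+ 0xa8f2 = 0xd2c7
One's complement: ~0xd2c7
Checksum = 0x2d38


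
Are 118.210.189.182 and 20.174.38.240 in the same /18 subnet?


Mask: 255.255.192.0
118.210.189.182 AND mask = 118.210.128.0
20.174.38.240 AND mask = 20.174.0.0
No, different subnets (118.210.128.0 vs 20.174.0.0)


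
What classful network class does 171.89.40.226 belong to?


First octet: 171
Binary: 10101011
10xxxxxx -> Class B (128-191)
Class B, default mask 255.255.0.0 (/16)


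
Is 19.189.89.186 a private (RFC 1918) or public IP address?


RFC 1918 private ranges:
  10.0.0.0/8 (10.0.0.0 - 10.255.255.255)
  172.16.0.0/12 (172.16.0.0 - 172.31.255.255)
  192.168.0.0/16 (192.168.0.0 - 192.168.255.255)
Public (not in any RFC 1918 range)


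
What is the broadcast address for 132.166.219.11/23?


Network: 132.166.218.0/23
Host bits = 9
Set all host bits to 1:
Broadcast: 132.166.219.255


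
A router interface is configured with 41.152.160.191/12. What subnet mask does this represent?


/12 means 12 network bits, 20 host bits
Binary: 11111111111100000000000000000000
Mask: 255.240.0.0


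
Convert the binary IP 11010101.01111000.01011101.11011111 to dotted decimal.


11010101 = 213
01111000 = 120
01011101 = 93
11011111 = 223
IP: 213.120.93.223


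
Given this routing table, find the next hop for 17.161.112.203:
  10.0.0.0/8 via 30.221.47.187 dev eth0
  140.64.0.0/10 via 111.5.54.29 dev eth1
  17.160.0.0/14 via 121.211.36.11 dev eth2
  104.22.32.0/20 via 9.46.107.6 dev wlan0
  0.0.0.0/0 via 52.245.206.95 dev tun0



Longest prefix match for 17.161.112.203:
  /8 10.0.0.0: no
  /10 140.64.0.0: no
  /14 17.160.0.0: MATCH
  /20 104.22.32.0: no
  /0 0.0.0.0: MATCH
Selected: next-hop 121.211.36.11 via eth2 (matched /14)
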